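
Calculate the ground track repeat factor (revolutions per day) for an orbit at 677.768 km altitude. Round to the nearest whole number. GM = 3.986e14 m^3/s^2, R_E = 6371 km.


r = 7.048768e+06 m
T = 2*pi*sqrt(r^3/mu) = 5889.5355 s = 98.1589 min
revs/day = 1440 / 98.1589 = 14.6701
Rounded: 15 revolutions per day

15 revolutions per day


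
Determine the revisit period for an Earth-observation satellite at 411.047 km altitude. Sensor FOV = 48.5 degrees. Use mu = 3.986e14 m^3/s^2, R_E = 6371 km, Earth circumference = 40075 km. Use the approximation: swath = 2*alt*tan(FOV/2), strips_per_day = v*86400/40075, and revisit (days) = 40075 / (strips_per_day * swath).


swath = 2*411.047*tan(0.4232423) = 370.3263 km
v = sqrt(mu/r) = 7666.3431 m/s = 7.6663 km/s
strips/day = v*86400/40075 = 7.6663*86400/40075 = 16.5283
coverage/day = strips * swath = 16.5283 * 370.3263 = 6120.8688 km
revisit = 40075 / 6120.8688 = 6.5473 days

6.5473 days


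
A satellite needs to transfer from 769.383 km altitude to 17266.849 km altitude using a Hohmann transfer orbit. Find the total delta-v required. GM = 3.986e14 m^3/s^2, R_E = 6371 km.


r1 = 7140.3830 km = 7.140383e+06 m
r2 = 23637.8490 km = 2.3637849e+07 m
dv1 = sqrt(mu/r1)*(sqrt(2*r2/(r1+r2)) - 1) = 1788.3715 m/s
dv2 = sqrt(mu/r2)*(1 - sqrt(2*r1/(r1+r2))) = 1309.2641 m/s
total dv = |dv1| + |dv2| = 1788.3715 + 1309.2641 = 3097.6356 m/s = 3.0976 km/s

3.0976 km/s


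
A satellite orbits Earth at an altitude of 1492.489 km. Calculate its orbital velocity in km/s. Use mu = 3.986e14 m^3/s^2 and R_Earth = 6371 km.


r = R_E + alt = 6371.0 + 1492.489 = 7863.4890 km = 7.863489e+06 m
v = sqrt(mu/r) = sqrt(3.986e14 / 7.863489e+06) = 7119.6887 m/s = 7.1197 km/s

7.1197 km/s


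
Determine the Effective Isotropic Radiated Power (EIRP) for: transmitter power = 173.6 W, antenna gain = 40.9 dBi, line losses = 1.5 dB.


Pt = 173.6 W = 22.3955 dBW
EIRP = Pt_dBW + Gt - losses = 22.3955 + 40.9 - 1.5 = 61.7955 dBW

61.7955 dBW


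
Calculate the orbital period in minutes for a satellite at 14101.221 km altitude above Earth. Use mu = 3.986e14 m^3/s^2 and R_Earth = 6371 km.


r = 20472.2210 km = 2.0472221e+07 m
T = 2*pi*sqrt(r^3/mu) = 2*pi*sqrt(8.5801501e+21 / 3.986e14)
T = 29151.3494 s = 485.8558 min

485.8558 minutes


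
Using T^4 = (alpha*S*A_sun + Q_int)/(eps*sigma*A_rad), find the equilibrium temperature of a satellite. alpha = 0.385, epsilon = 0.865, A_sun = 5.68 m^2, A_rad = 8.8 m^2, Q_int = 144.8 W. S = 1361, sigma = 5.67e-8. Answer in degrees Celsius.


Numerator = alpha*S*A_sun + Q_int = 0.385*1361*5.68 + 144.8 = 3121.0348 W
Denominator = eps*sigma*A_rad = 0.865*5.67e-8*8.8 = 4.316004e-07 W/K^4
T^4 = 7.2313066e+09 K^4
T = 291.6112 K = 18.4612 C

18.4612 degrees Celsius


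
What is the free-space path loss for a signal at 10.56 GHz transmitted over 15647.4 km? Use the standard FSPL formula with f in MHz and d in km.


f = 10.56 GHz = 10560.0000 MHz
d = 15647.4 km
FSPL = 32.44 + 20*log10(10560.0000) + 20*log10(15647.4)
FSPL = 32.44 + 80.4733 + 83.8888
FSPL = 196.8021 dB

196.8021 dB


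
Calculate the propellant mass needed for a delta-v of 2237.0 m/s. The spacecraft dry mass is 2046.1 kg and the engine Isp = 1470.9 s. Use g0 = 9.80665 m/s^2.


ve = Isp * g0 = 1470.9 * 9.80665 = 14424.601485 m/s
mass ratio = exp(dv/ve) = exp(2237.0/14424.601485) = 1.16775403
m_prop = m_dry * (mr - 1) = 2046.1 * (1.16775403 - 1)
m_prop = 343.2415 kg

343.2415 kg


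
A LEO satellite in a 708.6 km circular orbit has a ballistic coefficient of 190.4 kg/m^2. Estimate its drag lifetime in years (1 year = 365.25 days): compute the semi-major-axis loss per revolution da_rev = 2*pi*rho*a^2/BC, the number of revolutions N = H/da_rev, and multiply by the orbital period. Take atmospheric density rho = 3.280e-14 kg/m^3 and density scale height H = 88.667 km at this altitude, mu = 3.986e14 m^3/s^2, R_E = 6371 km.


a = R_E + alt = 7079.6000 km = 7.0796e+06 m
da_rev = 2*pi*rho*a^2/BC = 2*pi*3.280e-14*(7.0796e+06)^2/190.4 = 0.054250558 m per revolution
N = H/da_rev = 88667.0000 m / 0.054250558 m = 1.6343979e+06 revolutions
P = 2*pi*sqrt(a^3/mu) = 5928.2199 s
lifetime = N*P = 1.6343979e+06 * 5928.2199 = 9.6890703e+09 s = 112142.0175 days
years = 112142.0175 / 365.25 = 307.0281 years

307.0281 years


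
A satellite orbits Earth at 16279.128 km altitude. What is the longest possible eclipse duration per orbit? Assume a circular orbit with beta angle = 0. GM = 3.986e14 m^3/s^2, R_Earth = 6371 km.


r = 22650.1280 km
T = 565.4132 min
Eclipse fraction = arcsin(R_E/r)/pi = arcsin(6371.0000/22650.1280)/pi
= arcsin(0.2812788)/pi = 0.09075856
Eclipse duration = 0.09075856 * 565.4132 = 51.3161 min

51.3161 minutes


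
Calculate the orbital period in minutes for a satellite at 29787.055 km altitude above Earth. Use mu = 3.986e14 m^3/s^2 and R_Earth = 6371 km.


r = 36158.0550 km = 3.6158055e+07 m
T = 2*pi*sqrt(r^3/mu) = 2*pi*sqrt(4.727322e+22 / 3.986e14)
T = 68425.6313 s = 1140.4272 min

1140.4272 minutes


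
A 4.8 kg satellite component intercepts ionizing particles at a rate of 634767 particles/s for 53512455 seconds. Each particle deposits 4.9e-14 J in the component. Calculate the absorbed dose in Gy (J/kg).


Total energy deposited = rate * time * E_per
  = 634767 * 53512455 * 4.9e-14 = 1.6644 J
Dose = E_total / mass = 1.6644 / 4.8
Dose = 0.3467561 Gy

0.3468 Gy


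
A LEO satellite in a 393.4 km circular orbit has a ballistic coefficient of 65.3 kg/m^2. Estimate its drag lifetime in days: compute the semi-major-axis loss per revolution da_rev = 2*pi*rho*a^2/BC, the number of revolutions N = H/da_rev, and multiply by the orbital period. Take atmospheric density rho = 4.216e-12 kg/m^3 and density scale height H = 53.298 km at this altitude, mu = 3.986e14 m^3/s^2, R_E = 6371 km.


a = R_E + alt = 6764.4000 km = 6.7644e+06 m
da_rev = 2*pi*rho*a^2/BC = 2*pi*4.216e-12*(6.7644e+06)^2/65.3 = 18.562046 m per revolution
N = H/da_rev = 53298.0000 m / 18.562046 m = 2871.3429 revolutions
P = 2*pi*sqrt(a^3/mu) = 5536.7529 s
lifetime = N*P = 2871.3429 * 5536.7529 = 1.5897916e+07 s = 184.0037 days

184.0037 days


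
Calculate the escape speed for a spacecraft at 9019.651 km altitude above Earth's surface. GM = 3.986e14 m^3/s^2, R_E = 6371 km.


r = 6371.0 + 9019.651 = 15390.6510 km = 1.5390651e+07 m
v_esc = sqrt(2*mu/r) = sqrt(2*3.986e14 / 1.5390651e+07)
v_esc = 7197.0604 m/s = 7.1971 km/s

7.1971 km/s


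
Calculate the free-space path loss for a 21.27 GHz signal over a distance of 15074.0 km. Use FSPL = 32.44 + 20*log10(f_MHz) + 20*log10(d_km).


f = 21.27 GHz = 21270.0000 MHz
d = 15074.0 km
FSPL = 32.44 + 20*log10(21270.0000) + 20*log10(15074.0)
FSPL = 32.44 + 86.5553 + 83.5646
FSPL = 202.5599 dB

202.5599 dB


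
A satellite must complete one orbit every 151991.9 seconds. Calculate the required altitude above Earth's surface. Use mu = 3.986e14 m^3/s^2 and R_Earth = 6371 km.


T = 151991.9 s
r = (mu*T^2/(4*pi^2))^(1/3) = (3.986e14 * 151991.9^2 / (4*pi^2))^(1/3)
r = 6.1556344e+07 m = 61556.3436 km
alt = r - R_E = 61556.3436 - 6371 = 55185.3436 km

55185.3436 km


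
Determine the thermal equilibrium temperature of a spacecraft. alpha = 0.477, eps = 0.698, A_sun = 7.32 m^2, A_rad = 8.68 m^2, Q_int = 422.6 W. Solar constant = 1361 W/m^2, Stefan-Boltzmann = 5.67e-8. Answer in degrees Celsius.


Numerator = alpha*S*A_sun + Q_int = 0.477*1361*7.32 + 422.6 = 5174.7220 W
Denominator = eps*sigma*A_rad = 0.698*5.67e-8*8.68 = 3.4352489e-07 W/K^4
T^4 = 1.5063602e+10 K^4
T = 350.3339 K = 77.1839 C

77.1839 degrees Celsius


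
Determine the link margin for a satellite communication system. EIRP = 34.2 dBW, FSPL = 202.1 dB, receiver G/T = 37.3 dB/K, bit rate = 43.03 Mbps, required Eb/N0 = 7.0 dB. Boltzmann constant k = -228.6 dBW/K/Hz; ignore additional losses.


C/N0 = EIRP - FSPL + G/T - k = 34.2 - 202.1 + 37.3 - (-228.6)
C/N0 = 98.0000 dB-Hz
R_b = 43.03 Mbps = 4.303e+07 bps -> 10*log10(R_b) = 76.3377 dB-Hz
Eb/N0 = C/N0 - 10*log10(R_b) = 98.0000 - 76.3377 = 21.6623 dB
Margin = Eb/N0 - Eb/N0_req = 21.6623 - 7.0 = 14.6623 dB (link closes)

14.6623 dB


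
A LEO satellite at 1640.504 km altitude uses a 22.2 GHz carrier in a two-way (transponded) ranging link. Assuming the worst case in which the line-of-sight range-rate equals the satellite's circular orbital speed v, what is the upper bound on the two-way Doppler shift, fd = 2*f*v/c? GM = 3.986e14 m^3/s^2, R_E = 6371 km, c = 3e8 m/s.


r = 8.011504e+06 m
v = sqrt(mu/r) = 7053.6129 m/s (worst-case radial velocity)
f = 22.2 GHz = 2.22e+10 Hz
fd = 2*f*v/c = 2*2.22e+10*7053.6129/3.0e+08
fd = 1.0439347e+06 Hz

1.0439e+06 Hz


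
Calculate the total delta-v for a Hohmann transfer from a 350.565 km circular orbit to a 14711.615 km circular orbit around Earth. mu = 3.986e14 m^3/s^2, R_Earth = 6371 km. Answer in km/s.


r1 = 6721.5650 km = 6.721565e+06 m
r2 = 21082.6150 km = 2.1082615e+07 m
dv1 = sqrt(mu/r1)*(sqrt(2*r2/(r1+r2)) - 1) = 1782.4584 m/s
dv2 = sqrt(mu/r2)*(1 - sqrt(2*r1/(r1+r2))) = 1324.7275 m/s
total dv = |dv1| + |dv2| = 1782.4584 + 1324.7275 = 3107.1859 m/s = 3.1072 km/s

3.1072 km/s


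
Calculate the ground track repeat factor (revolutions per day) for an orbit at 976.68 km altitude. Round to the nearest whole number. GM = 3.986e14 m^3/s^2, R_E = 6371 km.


r = 7.34768e+06 m
T = 2*pi*sqrt(r^3/mu) = 6268.1095 s = 104.4685 min
revs/day = 1440 / 104.4685 = 13.7841
Rounded: 14 revolutions per day

14 revolutions per day


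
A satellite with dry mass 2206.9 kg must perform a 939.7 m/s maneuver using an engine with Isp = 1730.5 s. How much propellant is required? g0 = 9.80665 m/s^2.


ve = Isp * g0 = 1730.5 * 9.80665 = 16970.407825 m/s
mass ratio = exp(dv/ve) = exp(939.7/16970.407825) = 1.05693463
m_prop = m_dry * (mr - 1) = 2206.9 * (1.05693463 - 1)
m_prop = 125.6490 kg

125.6490 kg


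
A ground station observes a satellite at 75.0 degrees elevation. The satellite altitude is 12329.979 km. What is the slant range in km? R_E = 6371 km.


h = 12329.979 km, el = 75.0 deg
d = -R_E*sin(el) + sqrt((R_E*sin(el))^2 + 2*R_E*h + h^2)
d = -6371.0000*sin(1.3090) + sqrt((6371.0000*0.9659258)^2 + 2*6371.0000*12329.979 + 12329.979^2)
d = 12474.2272 km

12474.2272 km


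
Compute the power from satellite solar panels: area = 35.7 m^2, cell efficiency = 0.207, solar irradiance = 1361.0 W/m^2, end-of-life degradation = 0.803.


P = area * eta * S * degradation
P = 35.7 * 0.207 * 1361.0 * 0.803
P = 8076.2961 W

8076.2961 W


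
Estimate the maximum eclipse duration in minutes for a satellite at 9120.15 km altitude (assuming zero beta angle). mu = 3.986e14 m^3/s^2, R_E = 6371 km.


r = 15491.1500 km
T = 319.8052 min
Eclipse fraction = arcsin(R_E/r)/pi = arcsin(6371.0000/15491.1500)/pi
= arcsin(0.4112671)/pi = 0.1349136
Eclipse duration = 0.1349136 * 319.8052 = 43.1461 min

43.1461 minutes


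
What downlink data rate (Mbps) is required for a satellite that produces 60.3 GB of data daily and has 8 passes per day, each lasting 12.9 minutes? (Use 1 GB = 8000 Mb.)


total contact time = 8 * 12.9 * 60 = 6192.0000 s
data = 60.3 GB = 482400.0000 Mb
rate = 482400.0000 / 6192.0000 = 77.9070 Mbps

77.9070 Mbps


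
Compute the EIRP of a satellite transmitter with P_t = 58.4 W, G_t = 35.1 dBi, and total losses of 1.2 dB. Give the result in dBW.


Pt = 58.4 W = 17.6641 dBW
EIRP = Pt_dBW + Gt - losses = 17.6641 + 35.1 - 1.2 = 51.5641 dBW

51.5641 dBW


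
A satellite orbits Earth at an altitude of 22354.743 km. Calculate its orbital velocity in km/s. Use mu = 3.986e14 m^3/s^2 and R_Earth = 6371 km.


r = R_E + alt = 6371.0 + 22354.743 = 28725.7430 km = 2.8725743e+07 m
v = sqrt(mu/r) = sqrt(3.986e14 / 2.8725743e+07) = 3725.0578 m/s = 3.7251 km/s

3.7251 km/s


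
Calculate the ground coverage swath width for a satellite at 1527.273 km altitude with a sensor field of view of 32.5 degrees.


FOV = 32.5 deg = 0.567232 rad
swath = 2 * alt * tan(FOV/2) = 2 * 1527.273 * tan(0.283616)
swath = 2 * 1527.273 * 0.2914734
swath = 890.3190 km

890.3190 km


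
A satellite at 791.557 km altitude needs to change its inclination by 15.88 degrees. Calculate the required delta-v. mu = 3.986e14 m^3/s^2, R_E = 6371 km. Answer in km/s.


r = 7162.5570 km = 7.162557e+06 m
V = sqrt(mu/r) = 7459.9274 m/s
di = 15.88 deg = 0.2771583 rad
dV = 2*V*sin(di/2) = 2*7459.9274*sin(0.1385791)
dV = 2060.9693 m/s = 2.0610 km/s

2.0610 km/s


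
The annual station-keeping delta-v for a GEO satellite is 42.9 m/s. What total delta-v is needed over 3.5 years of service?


dV = rate * years = 42.9 * 3.5
dV = 150.1500 m/s

150.1500 m/s


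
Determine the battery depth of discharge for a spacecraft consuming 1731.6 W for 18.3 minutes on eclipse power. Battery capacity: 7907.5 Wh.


E_used = P * t / 60 = 1731.6 * 18.3 / 60 = 528.1380 Wh
DOD = E_used / E_total * 100 = 528.1380 / 7907.5 * 100
DOD = 6.6790 %

6.6790 %


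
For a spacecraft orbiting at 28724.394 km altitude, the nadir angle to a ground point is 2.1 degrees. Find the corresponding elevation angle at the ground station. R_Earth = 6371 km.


r = R_E + alt = 35095.3940 km
Law of sines in the satellite / Earth-center / ground-point triangle:
  sin(nadir)/R_E = sin(90 + el)/r  =>  cos(el) = (r/R_E)*sin(nadir)
cos(el) = (35095.3940 / 6371.0000) * sin(2.1 deg) = 0.2018561
el = arccos(0.2018561) = 78.3545 deg
(Earth-central angle = 90 - nadir - el = 9.5455 deg)

78.3545 degrees


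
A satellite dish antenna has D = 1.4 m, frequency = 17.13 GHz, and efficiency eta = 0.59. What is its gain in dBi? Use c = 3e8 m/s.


lambda = c/f = 3e8 / 1.713e+10 = 0.01751313 m
G = eta*(pi*D/lambda)^2 = 0.59*(pi*1.4/0.01751313)^2
G = 37211.7457 (linear)
G = 10*log10(37211.7457) = 45.7068 dBi

45.7068 dBi


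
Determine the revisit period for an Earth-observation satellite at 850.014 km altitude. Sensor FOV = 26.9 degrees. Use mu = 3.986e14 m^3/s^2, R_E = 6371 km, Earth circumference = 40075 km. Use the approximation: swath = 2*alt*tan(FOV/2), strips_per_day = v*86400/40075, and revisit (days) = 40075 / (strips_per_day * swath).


swath = 2*850.014*tan(0.2347468) = 406.5719 km
v = sqrt(mu/r) = 7429.6705 m/s = 7.4297 km/s
strips/day = v*86400/40075 = 7.4297*86400/40075 = 16.0181
coverage/day = strips * swath = 16.0181 * 406.5719 = 6512.4905 km
revisit = 40075 / 6512.4905 = 6.1536 days

6.1536 days


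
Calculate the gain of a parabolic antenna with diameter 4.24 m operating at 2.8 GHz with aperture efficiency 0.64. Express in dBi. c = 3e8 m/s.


lambda = c/f = 3e8 / 2.8e+09 = 0.1071429 m
G = eta*(pi*D/lambda)^2 = 0.64*(pi*4.24/0.1071429)^2
G = 9892.0200 (linear)
G = 10*log10(9892.0200) = 39.9528 dBi

39.9528 dBi


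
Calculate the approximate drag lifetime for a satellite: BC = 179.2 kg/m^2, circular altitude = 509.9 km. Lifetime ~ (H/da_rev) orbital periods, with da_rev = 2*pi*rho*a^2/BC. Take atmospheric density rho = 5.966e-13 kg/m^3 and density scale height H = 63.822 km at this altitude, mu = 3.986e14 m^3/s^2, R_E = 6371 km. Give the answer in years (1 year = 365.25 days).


a = R_E + alt = 6880.9000 km = 6.8809e+06 m
da_rev = 2*pi*rho*a^2/BC = 2*pi*5.966e-13*(6.8809e+06)^2/179.2 = 0.990411341 m per revolution
N = H/da_rev = 63822.0000 m / 0.990411341 m = 64439.8922 revolutions
P = 2*pi*sqrt(a^3/mu) = 5680.4022 s
lifetime = N*P = 64439.8922 * 5680.4022 = 3.6604451e+08 s = 4236.6263 days
years = 4236.6263 / 365.25 = 11.5993 years

11.5993 years


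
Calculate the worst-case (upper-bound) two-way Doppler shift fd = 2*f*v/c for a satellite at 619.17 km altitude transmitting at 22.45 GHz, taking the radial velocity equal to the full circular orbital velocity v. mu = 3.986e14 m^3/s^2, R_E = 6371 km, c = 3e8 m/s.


r = 6.99017e+06 m
v = sqrt(mu/r) = 7551.3531 m/s (worst-case radial velocity)
f = 22.45 GHz = 2.245e+10 Hz
fd = 2*f*v/c = 2*2.245e+10*7551.3531/3.0e+08
fd = 1.1301858e+06 Hz

1.1302e+06 Hz


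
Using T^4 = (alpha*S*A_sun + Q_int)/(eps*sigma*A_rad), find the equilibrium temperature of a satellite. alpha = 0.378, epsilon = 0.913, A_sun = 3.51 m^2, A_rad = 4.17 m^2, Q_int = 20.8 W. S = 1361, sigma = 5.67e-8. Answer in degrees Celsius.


Numerator = alpha*S*A_sun + Q_int = 0.378*1361*3.51 + 20.8 = 1826.5476 W
Denominator = eps*sigma*A_rad = 0.913*5.67e-8*4.17 = 2.1586881e-07 W/K^4
T^4 = 8.461378e+09 K^4
T = 303.2915 K = 30.1415 C

30.1415 degrees Celsius


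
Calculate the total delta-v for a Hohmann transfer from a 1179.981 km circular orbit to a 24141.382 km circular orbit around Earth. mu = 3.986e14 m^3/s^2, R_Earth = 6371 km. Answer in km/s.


r1 = 7550.9810 km = 7.550981e+06 m
r2 = 30512.3820 km = 3.0512382e+07 m
dv1 = sqrt(mu/r1)*(sqrt(2*r2/(r1+r2)) - 1) = 1934.0225 m/s
dv2 = sqrt(mu/r2)*(1 - sqrt(2*r1/(r1+r2))) = 1337.7167 m/s
total dv = |dv1| + |dv2| = 1934.0225 + 1337.7167 = 3271.7392 m/s = 3.2717 km/s

3.2717 km/s


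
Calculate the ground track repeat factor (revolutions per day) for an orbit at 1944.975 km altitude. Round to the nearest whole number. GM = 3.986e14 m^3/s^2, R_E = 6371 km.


r = 8.315975e+06 m
T = 2*pi*sqrt(r^3/mu) = 7547.1153 s = 125.7853 min
revs/day = 1440 / 125.7853 = 11.4481
Rounded: 11 revolutions per day

11 revolutions per day


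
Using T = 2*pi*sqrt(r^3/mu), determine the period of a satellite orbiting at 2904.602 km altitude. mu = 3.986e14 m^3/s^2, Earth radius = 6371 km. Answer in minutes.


r = 9275.6020 km = 9.275602e+06 m
T = 2*pi*sqrt(r^3/mu) = 2*pi*sqrt(7.9804304e+20 / 3.986e14)
T = 8890.4630 s = 148.1744 min

148.1744 minutes


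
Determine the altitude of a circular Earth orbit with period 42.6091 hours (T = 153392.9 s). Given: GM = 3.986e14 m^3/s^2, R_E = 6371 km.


T = 153392.9 s
r = (mu*T^2/(4*pi^2))^(1/3) = (3.986e14 * 153392.9^2 / (4*pi^2))^(1/3)
r = 6.1934033e+07 m = 61934.0325 km
alt = r - R_E = 61934.0325 - 6371 = 55563.0325 km

55563.0325 km


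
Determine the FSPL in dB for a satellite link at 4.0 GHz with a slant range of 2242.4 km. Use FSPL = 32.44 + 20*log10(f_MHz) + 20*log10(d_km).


f = 4.0 GHz = 4000.0000 MHz
d = 2242.4 km
FSPL = 32.44 + 20*log10(4000.0000) + 20*log10(2242.4)
FSPL = 32.44 + 72.0412 + 67.0143
FSPL = 171.4955 dB

171.4955 dB


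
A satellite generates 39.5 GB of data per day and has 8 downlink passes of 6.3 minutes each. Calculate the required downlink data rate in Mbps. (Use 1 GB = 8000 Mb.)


total contact time = 8 * 6.3 * 60 = 3024.0000 s
data = 39.5 GB = 316000.0000 Mb
rate = 316000.0000 / 3024.0000 = 104.4974 Mbps

104.4974 Mbps


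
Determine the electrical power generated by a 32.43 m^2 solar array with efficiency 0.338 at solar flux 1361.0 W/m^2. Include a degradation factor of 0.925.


P = area * eta * S * degradation
P = 32.43 * 0.338 * 1361.0 * 0.925
P = 13799.5050 W

13799.5050 W


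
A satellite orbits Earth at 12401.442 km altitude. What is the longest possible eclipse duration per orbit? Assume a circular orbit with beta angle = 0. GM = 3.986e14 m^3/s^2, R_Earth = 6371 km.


r = 18772.4420 km
T = 426.6199 min
Eclipse fraction = arcsin(R_E/r)/pi = arcsin(6371.0000/18772.4420)/pi
= arcsin(0.3393805)/pi = 0.1102174
Eclipse duration = 0.1102174 * 426.6199 = 47.0209 min

47.0209 minutes


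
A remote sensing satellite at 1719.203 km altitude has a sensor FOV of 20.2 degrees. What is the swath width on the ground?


FOV = 20.2 deg = 0.3525565 rad
swath = 2 * alt * tan(FOV/2) = 2 * 1719.203 * tan(0.1762783)
swath = 2 * 1719.203 * 0.1781271
swath = 612.4734 km

612.4734 km


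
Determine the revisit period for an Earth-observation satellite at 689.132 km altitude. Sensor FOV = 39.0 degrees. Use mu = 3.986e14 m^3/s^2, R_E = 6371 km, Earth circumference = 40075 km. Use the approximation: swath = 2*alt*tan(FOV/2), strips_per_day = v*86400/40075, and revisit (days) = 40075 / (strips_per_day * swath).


swath = 2*689.132*tan(0.3403392) = 488.0689 km
v = sqrt(mu/r) = 7513.8451 m/s = 7.5138 km/s
strips/day = v*86400/40075 = 7.5138*86400/40075 = 16.1995
coverage/day = strips * swath = 16.1995 * 488.0689 = 7906.4871 km
revisit = 40075 / 7906.4871 = 5.0686 days

5.0686 days


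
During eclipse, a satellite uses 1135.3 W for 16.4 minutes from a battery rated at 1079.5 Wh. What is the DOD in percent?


E_used = P * t / 60 = 1135.3 * 16.4 / 60 = 310.3153 Wh
DOD = E_used / E_total * 100 = 310.3153 / 1079.5 * 100
DOD = 28.7462 %

28.7462 %


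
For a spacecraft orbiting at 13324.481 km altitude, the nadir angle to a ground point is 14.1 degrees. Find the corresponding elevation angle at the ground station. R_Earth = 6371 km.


r = R_E + alt = 19695.4810 km
Law of sines in the satellite / Earth-center / ground-point triangle:
  sin(nadir)/R_E = sin(90 + el)/r  =>  cos(el) = (r/R_E)*sin(nadir)
cos(el) = (19695.4810 / 6371.0000) * sin(14.1 deg) = 0.753118
el = arccos(0.753118) = 41.1388 deg
(Earth-central angle = 90 - nadir - el = 34.7612 deg)

41.1388 degrees


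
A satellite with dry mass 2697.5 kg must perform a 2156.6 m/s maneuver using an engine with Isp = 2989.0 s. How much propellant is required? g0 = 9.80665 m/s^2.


ve = Isp * g0 = 2989.0 * 9.80665 = 29312.076850 m/s
mass ratio = exp(dv/ve) = exp(2156.6/29312.076850) = 1.07634794
m_prop = m_dry * (mr - 1) = 2697.5 * (1.07634794 - 1)
m_prop = 205.9486 kg

205.9486 kg


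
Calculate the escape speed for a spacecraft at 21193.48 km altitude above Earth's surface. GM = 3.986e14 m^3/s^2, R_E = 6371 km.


r = 6371.0 + 21193.48 = 27564.4800 km = 2.756448e+07 m
v_esc = sqrt(2*mu/r) = sqrt(2*3.986e14 / 2.756448e+07)
v_esc = 5377.8507 m/s = 5.3779 km/s

5.3779 km/s


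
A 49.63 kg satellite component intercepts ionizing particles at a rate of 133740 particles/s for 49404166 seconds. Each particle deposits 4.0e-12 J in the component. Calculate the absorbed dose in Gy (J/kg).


Total energy deposited = rate * time * E_per
  = 133740 * 49404166 * 4.0e-12 = 26.4293 J
Dose = E_total / mass = 26.4293 / 49.63
Dose = 0.5325257 Gy

0.5325 Gy


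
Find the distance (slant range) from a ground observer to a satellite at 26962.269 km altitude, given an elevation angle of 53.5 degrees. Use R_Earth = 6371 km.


h = 26962.269 km, el = 53.5 deg
d = -R_E*sin(el) + sqrt((R_E*sin(el))^2 + 2*R_E*h + h^2)
d = -6371.0000*sin(0.9337511) + sqrt((6371.0000*0.8038569)^2 + 2*6371.0000*26962.269 + 26962.269^2)
d = 27995.7781 km

27995.7781 km


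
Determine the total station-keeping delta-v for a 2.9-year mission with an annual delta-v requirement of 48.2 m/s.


dV = rate * years = 48.2 * 2.9
dV = 139.7800 m/s

139.7800 m/s


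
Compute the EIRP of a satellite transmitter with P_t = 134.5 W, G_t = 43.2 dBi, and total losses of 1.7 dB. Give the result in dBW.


Pt = 134.5 W = 21.2872 dBW
EIRP = Pt_dBW + Gt - losses = 21.2872 + 43.2 - 1.7 = 62.7872 dBW

62.7872 dBW


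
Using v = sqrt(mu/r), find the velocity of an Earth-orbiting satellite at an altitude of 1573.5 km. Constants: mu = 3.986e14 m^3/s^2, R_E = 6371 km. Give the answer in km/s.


r = R_E + alt = 6371.0 + 1573.5 = 7944.5000 km = 7.9445e+06 m
v = sqrt(mu/r) = sqrt(3.986e14 / 7.9445e+06) = 7083.2955 m/s = 7.0833 km/s

7.0833 km/s


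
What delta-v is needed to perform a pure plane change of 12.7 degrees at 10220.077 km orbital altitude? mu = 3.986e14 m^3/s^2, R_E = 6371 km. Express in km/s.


r = 16591.0770 km = 1.6591077e+07 m
V = sqrt(mu/r) = 4901.5265 m/s
di = 12.7 deg = 0.2216568 rad
dV = 2*V*sin(di/2) = 2*4901.5265*sin(0.1108284)
dV = 1084.2340 m/s = 1.0842 km/s

1.0842 km/s


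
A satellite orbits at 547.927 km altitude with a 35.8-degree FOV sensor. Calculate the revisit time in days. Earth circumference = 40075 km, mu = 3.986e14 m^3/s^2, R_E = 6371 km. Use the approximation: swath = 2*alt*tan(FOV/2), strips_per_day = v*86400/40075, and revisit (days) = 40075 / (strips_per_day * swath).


swath = 2*547.927*tan(0.3124139) = 353.9512 km
v = sqrt(mu/r) = 7590.1310 m/s = 7.5901 km/s
strips/day = v*86400/40075 = 7.5901*86400/40075 = 16.3640
coverage/day = strips * swath = 16.3640 * 353.9512 = 5792.0576 km
revisit = 40075 / 5792.0576 = 6.9190 days

6.9190 days


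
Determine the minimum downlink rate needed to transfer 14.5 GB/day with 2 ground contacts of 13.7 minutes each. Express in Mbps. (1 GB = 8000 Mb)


total contact time = 2 * 13.7 * 60 = 1644.0000 s
data = 14.5 GB = 116000.0000 Mb
rate = 116000.0000 / 1644.0000 = 70.5596 Mbps

70.5596 Mbps


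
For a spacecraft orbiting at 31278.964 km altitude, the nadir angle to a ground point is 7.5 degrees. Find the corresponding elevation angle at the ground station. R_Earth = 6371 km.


r = R_E + alt = 37649.9640 km
Law of sines in the satellite / Earth-center / ground-point triangle:
  sin(nadir)/R_E = sin(90 + el)/r  =>  cos(el) = (r/R_E)*sin(nadir)
cos(el) = (37649.9640 / 6371.0000) * sin(7.5 deg) = 0.7713556
el = arccos(0.7713556) = 39.5242 deg
(Earth-central angle = 90 - nadir - el = 42.9758 deg)

39.5242 degrees


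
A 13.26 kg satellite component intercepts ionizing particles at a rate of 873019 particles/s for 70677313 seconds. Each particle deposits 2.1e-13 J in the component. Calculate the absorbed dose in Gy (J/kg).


Total energy deposited = rate * time * E_per
  = 873019 * 70677313 * 2.1e-13 = 12.9576 J
Dose = E_total / mass = 12.9576 / 13.26
Dose = 0.9771911 Gy

0.9772 Gy


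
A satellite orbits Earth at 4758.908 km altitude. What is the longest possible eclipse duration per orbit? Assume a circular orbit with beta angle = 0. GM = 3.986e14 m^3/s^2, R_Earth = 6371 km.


r = 11129.9080 km
T = 194.7589 min
Eclipse fraction = arcsin(R_E/r)/pi = arcsin(6371.0000/11129.9080)/pi
= arcsin(0.5724216)/pi = 0.1939959
Eclipse duration = 0.1939959 * 194.7589 = 37.7824 min

37.7824 minutes


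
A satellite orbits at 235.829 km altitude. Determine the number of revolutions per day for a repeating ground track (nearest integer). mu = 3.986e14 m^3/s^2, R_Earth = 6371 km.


r = 6.606829e+06 m
T = 2*pi*sqrt(r^3/mu) = 5344.4230 s = 89.0737 min
revs/day = 1440 / 89.0737 = 16.1664
Rounded: 16 revolutions per day

16 revolutions per day


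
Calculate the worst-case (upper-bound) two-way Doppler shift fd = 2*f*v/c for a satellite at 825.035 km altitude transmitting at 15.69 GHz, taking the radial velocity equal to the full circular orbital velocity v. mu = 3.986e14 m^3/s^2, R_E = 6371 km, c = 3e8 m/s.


r = 7.196035e+06 m
v = sqrt(mu/r) = 7442.5543 m/s (worst-case radial velocity)
f = 15.69 GHz = 1.569e+10 Hz
fd = 2*f*v/c = 2*1.569e+10*7442.5543/3.0e+08
fd = 778491.1830 Hz

778491.1830 Hz


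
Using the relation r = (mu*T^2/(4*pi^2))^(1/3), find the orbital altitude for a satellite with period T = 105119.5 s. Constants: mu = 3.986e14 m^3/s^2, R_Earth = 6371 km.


T = 105119.5 s
r = (mu*T^2/(4*pi^2))^(1/3) = (3.986e14 * 105119.5^2 / (4*pi^2))^(1/3)
r = 4.8140956e+07 m = 48140.9560 km
alt = r - R_E = 48140.9560 - 6371 = 41769.9560 km

41769.9560 km


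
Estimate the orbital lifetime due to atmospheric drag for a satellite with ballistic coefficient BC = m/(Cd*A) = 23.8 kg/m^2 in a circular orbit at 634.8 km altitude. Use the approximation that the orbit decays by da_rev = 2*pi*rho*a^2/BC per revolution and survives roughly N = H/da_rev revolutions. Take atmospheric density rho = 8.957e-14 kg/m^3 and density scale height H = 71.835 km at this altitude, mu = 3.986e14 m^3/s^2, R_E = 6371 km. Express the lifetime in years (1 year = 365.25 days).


a = R_E + alt = 7005.8000 km = 7.0058e+06 m
da_rev = 2*pi*rho*a^2/BC = 2*pi*8.957e-14*(7.0058e+06)^2/23.8 = 1.160596 m per revolution
N = H/da_rev = 71835.0000 m / 1.160596 m = 61894.9392 revolutions
P = 2*pi*sqrt(a^3/mu) = 5835.7654 s
lifetime = N*P = 61894.9392 * 5835.7654 = 3.6120434e+08 s = 4180.6058 days
years = 4180.6058 / 365.25 = 11.4459 years

11.4459 years


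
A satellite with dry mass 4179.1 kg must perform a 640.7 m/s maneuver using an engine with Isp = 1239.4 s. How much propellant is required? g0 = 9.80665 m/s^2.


ve = Isp * g0 = 1239.4 * 9.80665 = 12154.362010 m/s
mass ratio = exp(dv/ve) = exp(640.7/12154.362010) = 1.05412768
m_prop = m_dry * (mr - 1) = 4179.1 * (1.05412768 - 1)
m_prop = 226.2050 kg

226.2050 kg


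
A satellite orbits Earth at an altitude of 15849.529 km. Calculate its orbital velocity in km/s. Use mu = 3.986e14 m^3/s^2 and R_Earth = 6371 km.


r = R_E + alt = 6371.0 + 15849.529 = 22220.5290 km = 2.2220529e+07 m
v = sqrt(mu/r) = sqrt(3.986e14 / 2.2220529e+07) = 4235.3709 m/s = 4.2354 km/s

4.2354 km/s


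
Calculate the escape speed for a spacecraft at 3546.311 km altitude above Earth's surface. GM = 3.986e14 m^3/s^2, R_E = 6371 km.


r = 6371.0 + 3546.311 = 9917.3110 km = 9.917311e+06 m
v_esc = sqrt(2*mu/r) = sqrt(2*3.986e14 / 9.917311e+06)
v_esc = 8965.7511 m/s = 8.9658 km/s

8.9658 km/s


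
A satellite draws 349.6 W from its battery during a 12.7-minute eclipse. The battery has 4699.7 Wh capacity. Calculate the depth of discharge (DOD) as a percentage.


E_used = P * t / 60 = 349.6 * 12.7 / 60 = 73.9987 Wh
DOD = E_used / E_total * 100 = 73.9987 / 4699.7 * 100
DOD = 1.5745 %

1.5745 %


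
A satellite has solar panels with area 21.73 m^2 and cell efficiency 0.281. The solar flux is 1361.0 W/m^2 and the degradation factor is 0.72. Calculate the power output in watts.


P = area * eta * S * degradation
P = 21.73 * 0.281 * 1361.0 * 0.72
P = 5983.5189 W

5983.5189 W


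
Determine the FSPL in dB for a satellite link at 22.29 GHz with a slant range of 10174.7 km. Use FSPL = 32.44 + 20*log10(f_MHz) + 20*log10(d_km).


f = 22.29 GHz = 22290.0000 MHz
d = 10174.7 km
FSPL = 32.44 + 20*log10(22290.0000) + 20*log10(10174.7)
FSPL = 32.44 + 86.9622 + 80.1504
FSPL = 199.5526 dB

199.5526 dB


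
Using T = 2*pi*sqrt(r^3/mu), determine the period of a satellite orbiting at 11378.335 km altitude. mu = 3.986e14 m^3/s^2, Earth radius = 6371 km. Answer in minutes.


r = 17749.3350 km = 1.7749335e+07 m
T = 2*pi*sqrt(r^3/mu) = 2*pi*sqrt(5.5917308e+21 / 3.986e14)
T = 23533.3823 s = 392.2230 min

392.2230 minutes


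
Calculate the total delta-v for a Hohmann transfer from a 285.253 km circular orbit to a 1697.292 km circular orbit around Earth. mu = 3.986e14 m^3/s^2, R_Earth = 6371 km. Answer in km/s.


r1 = 6656.2530 km = 6.656253e+06 m
r2 = 8068.2920 km = 8.068292e+06 m
dv1 = sqrt(mu/r1)*(sqrt(2*r2/(r1+r2)) - 1) = 362.5537 m/s
dv2 = sqrt(mu/r2)*(1 - sqrt(2*r1/(r1+r2))) = 345.5097 m/s
total dv = |dv1| + |dv2| = 362.5537 + 345.5097 = 708.0634 m/s = 0.7080634 km/s

0.7081 km/s


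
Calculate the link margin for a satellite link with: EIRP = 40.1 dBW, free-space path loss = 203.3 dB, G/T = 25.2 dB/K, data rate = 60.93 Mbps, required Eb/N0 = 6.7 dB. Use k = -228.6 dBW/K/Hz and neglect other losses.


C/N0 = EIRP - FSPL + G/T - k = 40.1 - 203.3 + 25.2 - (-228.6)
C/N0 = 90.6000 dB-Hz
R_b = 60.93 Mbps = 6.093e+07 bps -> 10*log10(R_b) = 77.8483 dB-Hz
Eb/N0 = C/N0 - 10*log10(R_b) = 90.6000 - 77.8483 = 12.7517 dB
Margin = Eb/N0 - Eb/N0_req = 12.7517 - 6.7 = 6.0517 dB (link closes)

6.0517 dB


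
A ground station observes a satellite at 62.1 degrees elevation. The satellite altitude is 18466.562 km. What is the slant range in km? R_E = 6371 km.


h = 18466.562 km, el = 62.1 deg
d = -R_E*sin(el) + sqrt((R_E*sin(el))^2 + 2*R_E*h + h^2)
d = -6371.0000*sin(1.0838) + sqrt((6371.0000*0.8837656)^2 + 2*6371.0000*18466.562 + 18466.562^2)
d = 19027.5309 km

19027.5309 km


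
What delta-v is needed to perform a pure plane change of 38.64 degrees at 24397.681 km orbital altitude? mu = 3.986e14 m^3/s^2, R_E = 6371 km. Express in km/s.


r = 30768.6810 km = 3.0768681e+07 m
V = sqrt(mu/r) = 3599.2682 m/s
di = 38.64 deg = 0.6743952 rad
dV = 2*V*sin(di/2) = 2*3599.2682*sin(0.3371976)
dV = 2381.5913 m/s = 2.3816 km/s

2.3816 km/s


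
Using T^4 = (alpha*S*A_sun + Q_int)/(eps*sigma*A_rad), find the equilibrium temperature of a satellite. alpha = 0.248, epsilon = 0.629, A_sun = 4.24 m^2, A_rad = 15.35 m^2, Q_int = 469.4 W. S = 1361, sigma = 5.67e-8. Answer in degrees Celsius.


Numerator = alpha*S*A_sun + Q_int = 0.248*1361*4.24 + 469.4 = 1900.5187 W
Denominator = eps*sigma*A_rad = 0.629*5.67e-8*15.35 = 5.47447e-07 W/K^4
T^4 = 3.4716031e+09 K^4
T = 242.7351 K = -30.4149 C

-30.4149 degrees Celsius


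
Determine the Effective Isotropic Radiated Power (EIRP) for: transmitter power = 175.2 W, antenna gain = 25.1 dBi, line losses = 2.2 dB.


Pt = 175.2 W = 22.4353 dBW
EIRP = Pt_dBW + Gt - losses = 22.4353 + 25.1 - 2.2 = 45.3353 dBW

45.3353 dBW


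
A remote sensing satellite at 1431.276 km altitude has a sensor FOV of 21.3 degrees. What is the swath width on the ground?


FOV = 21.3 deg = 0.3717551 rad
swath = 2 * alt * tan(FOV/2) = 2 * 1431.276 * tan(0.1858776)
swath = 2 * 1431.276 * 0.1880483
swath = 538.2980 km

538.2980 km


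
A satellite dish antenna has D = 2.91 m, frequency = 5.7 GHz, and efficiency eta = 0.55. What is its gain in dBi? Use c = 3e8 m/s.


lambda = c/f = 3e8 / 5.7e+09 = 0.05263158 m
G = eta*(pi*D/lambda)^2 = 0.55*(pi*2.91/0.05263158)^2
G = 16594.1731 (linear)
G = 10*log10(16594.1731) = 42.1996 dBi

42.1996 dBi


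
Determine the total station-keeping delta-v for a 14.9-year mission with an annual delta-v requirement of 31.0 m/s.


dV = rate * years = 31.0 * 14.9
dV = 461.9000 m/s

461.9000 m/s


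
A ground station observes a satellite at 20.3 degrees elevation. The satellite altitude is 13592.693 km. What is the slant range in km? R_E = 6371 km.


h = 13592.693 km, el = 20.3 deg
d = -R_E*sin(el) + sqrt((R_E*sin(el))^2 + 2*R_E*h + h^2)
d = -6371.0000*sin(0.3543018) + sqrt((6371.0000*0.3469357)^2 + 2*6371.0000*13592.693 + 13592.693^2)
d = 16838.1622 km

16838.1622 km


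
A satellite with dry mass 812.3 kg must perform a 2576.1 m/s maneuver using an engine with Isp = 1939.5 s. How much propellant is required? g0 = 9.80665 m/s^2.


ve = Isp * g0 = 1939.5 * 9.80665 = 19019.997675 m/s
mass ratio = exp(dv/ve) = exp(2576.1/19019.997675) = 1.14504239
m_prop = m_dry * (mr - 1) = 812.3 * (1.14504239 - 1)
m_prop = 117.8179 kg

117.8179 kg


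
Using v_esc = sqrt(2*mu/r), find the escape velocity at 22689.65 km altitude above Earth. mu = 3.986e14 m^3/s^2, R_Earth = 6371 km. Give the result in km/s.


r = 6371.0 + 22689.65 = 29060.6500 km = 2.906065e+07 m
v_esc = sqrt(2*mu/r) = sqrt(2*3.986e14 / 2.906065e+07)
v_esc = 5237.5838 m/s = 5.2376 km/s

5.2376 km/s


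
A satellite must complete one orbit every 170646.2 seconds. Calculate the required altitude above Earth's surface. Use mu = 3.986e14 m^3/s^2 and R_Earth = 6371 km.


T = 170646.2 s
r = (mu*T^2/(4*pi^2))^(1/3) = (3.986e14 * 170646.2^2 / (4*pi^2))^(1/3)
r = 6.6495195e+07 m = 66495.1955 km
alt = r - R_E = 66495.1955 - 6371 = 60124.1955 km

60124.1955 km


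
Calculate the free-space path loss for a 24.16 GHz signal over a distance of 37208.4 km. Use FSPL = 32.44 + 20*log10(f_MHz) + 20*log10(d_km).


f = 24.16 GHz = 24160.0000 MHz
d = 37208.4 km
FSPL = 32.44 + 20*log10(24160.0000) + 20*log10(37208.4)
FSPL = 32.44 + 87.6619 + 91.4128
FSPL = 211.5148 dB

211.5148 dB


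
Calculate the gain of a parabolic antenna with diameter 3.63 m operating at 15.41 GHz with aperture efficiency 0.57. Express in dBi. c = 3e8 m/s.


lambda = c/f = 3e8 / 1.541e+10 = 0.01946788 m
G = eta*(pi*D/lambda)^2 = 0.57*(pi*3.63/0.01946788)^2
G = 195591.7890 (linear)
G = 10*log10(195591.7890) = 52.9135 dBi

52.9135 dBi


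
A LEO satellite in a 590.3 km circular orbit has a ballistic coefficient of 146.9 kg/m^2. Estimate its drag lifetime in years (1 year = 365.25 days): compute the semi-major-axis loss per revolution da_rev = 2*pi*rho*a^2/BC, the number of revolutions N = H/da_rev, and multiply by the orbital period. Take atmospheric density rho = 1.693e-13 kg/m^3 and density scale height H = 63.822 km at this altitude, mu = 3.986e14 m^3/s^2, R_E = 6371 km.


a = R_E + alt = 6961.3000 km = 6.9613e+06 m
da_rev = 2*pi*rho*a^2/BC = 2*pi*1.693e-13*(6.9613e+06)^2/146.9 = 0.350909989 m per revolution
N = H/da_rev = 63822.0000 m / 0.350909989 m = 181875.7002 revolutions
P = 2*pi*sqrt(a^3/mu) = 5780.2517 s
lifetime = N*P = 181875.7002 * 5780.2517 = 1.0512873e+09 s = 12167.6773 days
years = 12167.6773 / 365.25 = 33.3133 years

33.3133 years


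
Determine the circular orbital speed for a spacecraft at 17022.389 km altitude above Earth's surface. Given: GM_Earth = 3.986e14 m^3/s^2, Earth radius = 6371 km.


r = R_E + alt = 6371.0 + 17022.389 = 23393.3890 km = 2.3393389e+07 m
v = sqrt(mu/r) = sqrt(3.986e14 / 2.3393389e+07) = 4127.8326 m/s = 4.1278 km/s

4.1278 km/s


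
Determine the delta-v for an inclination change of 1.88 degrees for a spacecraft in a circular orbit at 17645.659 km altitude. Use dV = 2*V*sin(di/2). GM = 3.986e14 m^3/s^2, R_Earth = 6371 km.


r = 24016.6590 km = 2.4016659e+07 m
V = sqrt(mu/r) = 4073.9186 m/s
di = 1.88 deg = 0.03281219 rad
dV = 2*V*sin(di/2) = 2*4073.9186*sin(0.01640609)
dV = 133.6682 m/s = 0.1336682 km/s

0.1337 km/s


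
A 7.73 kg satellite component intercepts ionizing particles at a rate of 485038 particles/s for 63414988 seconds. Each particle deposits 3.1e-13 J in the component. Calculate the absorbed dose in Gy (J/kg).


Total energy deposited = rate * time * E_per
  = 485038 * 63414988 * 3.1e-13 = 9.5352 J
Dose = E_total / mass = 9.5352 / 7.73
Dose = 1.2335 Gy

1.2335 Gy


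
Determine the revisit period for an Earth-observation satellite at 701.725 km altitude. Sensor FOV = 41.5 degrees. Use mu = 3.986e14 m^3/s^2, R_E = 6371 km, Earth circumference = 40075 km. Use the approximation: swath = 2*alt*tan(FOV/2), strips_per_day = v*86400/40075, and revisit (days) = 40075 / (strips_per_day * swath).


swath = 2*701.725*tan(0.3621558) = 531.7196 km
v = sqrt(mu/r) = 7507.1529 m/s = 7.5072 km/s
strips/day = v*86400/40075 = 7.5072*86400/40075 = 16.1851
coverage/day = strips * swath = 16.1851 * 531.7196 = 8605.9372 km
revisit = 40075 / 8605.9372 = 4.6567 days

4.6567 days


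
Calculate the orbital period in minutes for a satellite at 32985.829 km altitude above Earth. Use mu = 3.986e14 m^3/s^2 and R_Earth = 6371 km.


r = 39356.8290 km = 3.9356829e+07 m
T = 2*pi*sqrt(r^3/mu) = 2*pi*sqrt(6.0962153e+22 / 3.986e14)
T = 77703.6413 s = 1295.0607 min

1295.0607 minutes


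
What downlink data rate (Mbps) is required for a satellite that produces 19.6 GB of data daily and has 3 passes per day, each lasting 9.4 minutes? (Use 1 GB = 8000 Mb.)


total contact time = 3 * 9.4 * 60 = 1692.0000 s
data = 19.6 GB = 156800.0000 Mb
rate = 156800.0000 / 1692.0000 = 92.6714 Mbps

92.6714 Mbps


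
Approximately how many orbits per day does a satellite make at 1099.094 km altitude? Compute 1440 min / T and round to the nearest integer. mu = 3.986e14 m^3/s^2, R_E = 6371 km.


r = 7.470094e+06 m
T = 2*pi*sqrt(r^3/mu) = 6425.4023 s = 107.0900 min
revs/day = 1440 / 107.0900 = 13.4466
Rounded: 13 revolutions per day

13 revolutions per day


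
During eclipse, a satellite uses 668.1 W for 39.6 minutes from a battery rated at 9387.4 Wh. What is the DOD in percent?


E_used = P * t / 60 = 668.1 * 39.6 / 60 = 440.9460 Wh
DOD = E_used / E_total * 100 = 440.9460 / 9387.4 * 100
DOD = 4.6972 %

4.6972 %


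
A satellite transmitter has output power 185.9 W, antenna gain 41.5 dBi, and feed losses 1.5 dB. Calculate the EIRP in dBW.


Pt = 185.9 W = 22.6928 dBW
EIRP = Pt_dBW + Gt - losses = 22.6928 + 41.5 - 1.5 = 62.6928 dBW

62.6928 dBW


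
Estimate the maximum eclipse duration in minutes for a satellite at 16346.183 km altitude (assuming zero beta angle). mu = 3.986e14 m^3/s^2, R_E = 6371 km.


r = 22717.1830 km
T = 567.9259 min
Eclipse fraction = arcsin(R_E/r)/pi = arcsin(6371.0000/22717.1830)/pi
= arcsin(0.2804485)/pi = 0.09048319
Eclipse duration = 0.09048319 * 567.9259 = 51.3877 min

51.3877 minutes


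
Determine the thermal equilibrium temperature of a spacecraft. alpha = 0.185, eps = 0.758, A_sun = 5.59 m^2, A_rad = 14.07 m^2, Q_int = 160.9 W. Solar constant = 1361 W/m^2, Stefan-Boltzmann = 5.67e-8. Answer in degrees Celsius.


Numerator = alpha*S*A_sun + Q_int = 0.185*1361*5.59 + 160.9 = 1568.3782 W
Denominator = eps*sigma*A_rad = 0.758*5.67e-8*14.07 = 6.047089e-07 W/K^4
T^4 = 2.5936085e+09 K^4
T = 225.6712 K = -47.4788 C

-47.4788 degrees Celsius
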